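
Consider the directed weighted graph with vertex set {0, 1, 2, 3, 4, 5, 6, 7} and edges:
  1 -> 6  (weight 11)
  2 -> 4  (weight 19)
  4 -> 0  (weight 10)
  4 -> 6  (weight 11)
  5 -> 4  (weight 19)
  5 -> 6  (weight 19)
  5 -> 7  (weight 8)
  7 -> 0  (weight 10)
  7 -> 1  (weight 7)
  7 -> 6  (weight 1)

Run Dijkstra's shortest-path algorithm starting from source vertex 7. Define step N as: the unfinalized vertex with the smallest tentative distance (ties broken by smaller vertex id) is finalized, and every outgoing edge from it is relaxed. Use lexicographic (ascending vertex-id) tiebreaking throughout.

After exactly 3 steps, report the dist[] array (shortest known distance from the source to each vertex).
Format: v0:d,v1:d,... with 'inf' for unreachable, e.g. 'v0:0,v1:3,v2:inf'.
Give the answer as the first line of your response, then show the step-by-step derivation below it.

v0:10,v1:7,v2:inf,v3:inf,v4:inf,v5:inf,v6:1,v7:0

step 1: dist = v0:10,v1:7,v2:inf,v3:inf,v4:inf,v5:inf,v6:1,v7:0
step 2: dist = v0:10,v1:7,v2:inf,v3:inf,v4:inf,v5:inf,v6:1,v7:0
step 3: dist = v0:10,v1:7,v2:inf,v3:inf,v4:inf,v5:inf,v6:1,v7:0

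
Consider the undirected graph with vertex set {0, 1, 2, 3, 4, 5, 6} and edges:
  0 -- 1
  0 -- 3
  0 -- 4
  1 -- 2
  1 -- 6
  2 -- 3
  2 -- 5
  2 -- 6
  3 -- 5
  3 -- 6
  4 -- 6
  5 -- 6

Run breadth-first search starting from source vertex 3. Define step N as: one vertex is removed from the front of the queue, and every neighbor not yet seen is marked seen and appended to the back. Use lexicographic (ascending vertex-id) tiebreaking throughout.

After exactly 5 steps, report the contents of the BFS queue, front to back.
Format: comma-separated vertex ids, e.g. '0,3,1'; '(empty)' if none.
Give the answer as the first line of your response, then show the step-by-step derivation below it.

1,4

step 1: dequeue 3; queue=[0,2,5,6]; order=3
step 2: dequeue 0; queue=[2,5,6,1,4]; order=3,0
step 3: dequeue 2; queue=[5,6,1,4]; order=3,0,2
step 4: dequeue 5; queue=[6,1,4]; order=3,0,2,5
step 5: dequeue 6; queue=[1,4]; order=3,0,2,5,6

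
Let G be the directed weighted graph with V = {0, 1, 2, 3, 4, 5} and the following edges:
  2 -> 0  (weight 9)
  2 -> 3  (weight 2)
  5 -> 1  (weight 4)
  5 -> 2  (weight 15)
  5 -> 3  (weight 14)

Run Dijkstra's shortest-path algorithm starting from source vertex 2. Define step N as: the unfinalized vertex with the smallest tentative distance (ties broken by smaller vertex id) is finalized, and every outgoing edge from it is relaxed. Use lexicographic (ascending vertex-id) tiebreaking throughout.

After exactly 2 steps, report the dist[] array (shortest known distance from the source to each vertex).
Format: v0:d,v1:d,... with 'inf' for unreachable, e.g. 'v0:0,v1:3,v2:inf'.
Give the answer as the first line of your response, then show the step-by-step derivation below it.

v0:9,v1:inf,v2:0,v3:2,v4:inf,v5:inf

step 1: dist = v0:9,v1:inf,v2:0,v3:2,v4:inf,v5:inf
step 2: dist = v0:9,v1:inf,v2:0,v3:2,v4:inf,v5:inf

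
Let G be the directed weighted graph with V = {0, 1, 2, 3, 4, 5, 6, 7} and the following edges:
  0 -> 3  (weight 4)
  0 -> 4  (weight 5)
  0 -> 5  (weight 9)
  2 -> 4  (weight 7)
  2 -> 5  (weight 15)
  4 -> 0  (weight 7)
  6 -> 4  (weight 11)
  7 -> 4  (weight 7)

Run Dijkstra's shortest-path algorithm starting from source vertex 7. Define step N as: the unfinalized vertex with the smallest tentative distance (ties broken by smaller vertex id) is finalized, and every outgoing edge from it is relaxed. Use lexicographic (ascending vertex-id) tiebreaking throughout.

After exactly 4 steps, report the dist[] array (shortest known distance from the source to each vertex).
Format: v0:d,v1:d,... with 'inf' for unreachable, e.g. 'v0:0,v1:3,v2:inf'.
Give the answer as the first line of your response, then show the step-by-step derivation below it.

v0:14,v1:inf,v2:inf,v3:18,v4:7,v5:23,v6:inf,v7:0

step 1: dist = v0:inf,v1:inf,v2:inf,v3:inf,v4:7,v5:inf,v6:inf,v7:0
step 2: dist = v0:14,v1:inf,v2:inf,v3:inf,v4:7,v5:inf,v6:inf,v7:0
step 3: dist = v0:14,v1:inf,v2:inf,v3:18,v4:7,v5:23,v6:inf,v7:0
step 4: dist = v0:14,v1:inf,v2:inf,v3:18,v4:7,v5:23,v6:inf,v7:0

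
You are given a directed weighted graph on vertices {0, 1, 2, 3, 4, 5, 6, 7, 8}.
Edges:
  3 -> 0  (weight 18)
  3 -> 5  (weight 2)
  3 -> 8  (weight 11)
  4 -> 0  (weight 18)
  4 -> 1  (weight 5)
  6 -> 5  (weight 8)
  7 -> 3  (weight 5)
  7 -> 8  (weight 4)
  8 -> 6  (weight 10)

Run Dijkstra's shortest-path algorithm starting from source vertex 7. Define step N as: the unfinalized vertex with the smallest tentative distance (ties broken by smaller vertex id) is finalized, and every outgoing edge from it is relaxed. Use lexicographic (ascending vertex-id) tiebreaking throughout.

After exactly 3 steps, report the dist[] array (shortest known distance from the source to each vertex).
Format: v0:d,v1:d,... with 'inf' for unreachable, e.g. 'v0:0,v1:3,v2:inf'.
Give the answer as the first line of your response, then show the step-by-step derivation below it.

v0:23,v1:inf,v2:inf,v3:5,v4:inf,v5:7,v6:14,v7:0,v8:4

step 1: dist = v0:inf,v1:inf,v2:inf,v3:5,v4:inf,v5:inf,v6:inf,v7:0,v8:4
step 2: dist = v0:inf,v1:inf,v2:inf,v3:5,v4:inf,v5:inf,v6:14,v7:0,v8:4
step 3: dist = v0:23,v1:inf,v2:inf,v3:5,v4:inf,v5:7,v6:14,v7:0,v8:4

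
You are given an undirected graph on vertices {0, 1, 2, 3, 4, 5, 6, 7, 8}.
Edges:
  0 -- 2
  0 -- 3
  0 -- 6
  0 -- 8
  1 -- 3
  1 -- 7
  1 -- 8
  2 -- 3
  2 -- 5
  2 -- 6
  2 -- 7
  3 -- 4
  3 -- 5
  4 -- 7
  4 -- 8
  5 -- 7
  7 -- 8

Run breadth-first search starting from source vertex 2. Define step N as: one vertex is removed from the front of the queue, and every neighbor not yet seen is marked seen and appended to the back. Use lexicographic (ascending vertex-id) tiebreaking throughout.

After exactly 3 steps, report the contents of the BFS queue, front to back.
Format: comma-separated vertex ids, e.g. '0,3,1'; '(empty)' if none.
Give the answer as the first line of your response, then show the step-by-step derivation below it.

5,6,7,8,1,4

step 1: dequeue 2; queue=[0,3,5,6,7]; order=2
step 2: dequeue 0; queue=[3,5,6,7,8]; order=2,0
step 3: dequeue 3; queue=[5,6,7,8,1,4]; order=2,0,3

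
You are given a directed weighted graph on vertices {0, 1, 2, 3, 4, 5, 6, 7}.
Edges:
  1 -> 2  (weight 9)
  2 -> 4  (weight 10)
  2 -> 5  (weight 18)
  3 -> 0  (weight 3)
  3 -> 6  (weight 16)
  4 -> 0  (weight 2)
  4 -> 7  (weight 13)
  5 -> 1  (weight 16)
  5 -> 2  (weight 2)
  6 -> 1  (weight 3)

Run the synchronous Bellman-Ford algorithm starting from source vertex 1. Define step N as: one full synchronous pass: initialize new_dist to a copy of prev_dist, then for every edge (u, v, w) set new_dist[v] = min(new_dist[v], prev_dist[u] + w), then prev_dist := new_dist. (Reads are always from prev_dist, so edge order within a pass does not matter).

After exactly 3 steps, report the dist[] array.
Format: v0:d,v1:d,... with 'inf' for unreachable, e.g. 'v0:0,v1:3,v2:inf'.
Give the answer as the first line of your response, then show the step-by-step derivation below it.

v0:21,v1:0,v2:9,v3:inf,v4:19,v5:27,v6:inf,v7:32

step 1: dist = v0:inf,v1:0,v2:9,v3:inf,v4:inf,v5:inf,v6:inf,v7:inf
step 2: dist = v0:inf,v1:0,v2:9,v3:inf,v4:19,v5:27,v6:inf,v7:inf
step 3: dist = v0:21,v1:0,v2:9,v3:inf,v4:19,v5:27,v6:inf,v7:32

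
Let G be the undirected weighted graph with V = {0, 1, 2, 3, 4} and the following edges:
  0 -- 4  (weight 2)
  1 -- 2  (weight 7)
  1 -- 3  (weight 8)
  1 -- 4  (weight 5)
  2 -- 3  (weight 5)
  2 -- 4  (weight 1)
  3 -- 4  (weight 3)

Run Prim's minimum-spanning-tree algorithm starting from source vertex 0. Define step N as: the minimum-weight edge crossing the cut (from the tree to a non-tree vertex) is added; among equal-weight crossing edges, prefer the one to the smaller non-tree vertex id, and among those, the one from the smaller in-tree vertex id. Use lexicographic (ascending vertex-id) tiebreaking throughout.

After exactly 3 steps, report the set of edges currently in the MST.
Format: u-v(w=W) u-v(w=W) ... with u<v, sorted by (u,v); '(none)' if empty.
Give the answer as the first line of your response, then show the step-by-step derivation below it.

0-4(w=2) 2-4(w=1) 3-4(w=3)

step 1: add edge 0-4 (w=2); MST = {0-4(w=2)}
step 2: add edge 2-4 (w=1); MST = {0-4(w=2) 2-4(w=1)}
step 3: add edge 3-4 (w=3); MST = {0-4(w=2) 2-4(w=1) 3-4(w=3)}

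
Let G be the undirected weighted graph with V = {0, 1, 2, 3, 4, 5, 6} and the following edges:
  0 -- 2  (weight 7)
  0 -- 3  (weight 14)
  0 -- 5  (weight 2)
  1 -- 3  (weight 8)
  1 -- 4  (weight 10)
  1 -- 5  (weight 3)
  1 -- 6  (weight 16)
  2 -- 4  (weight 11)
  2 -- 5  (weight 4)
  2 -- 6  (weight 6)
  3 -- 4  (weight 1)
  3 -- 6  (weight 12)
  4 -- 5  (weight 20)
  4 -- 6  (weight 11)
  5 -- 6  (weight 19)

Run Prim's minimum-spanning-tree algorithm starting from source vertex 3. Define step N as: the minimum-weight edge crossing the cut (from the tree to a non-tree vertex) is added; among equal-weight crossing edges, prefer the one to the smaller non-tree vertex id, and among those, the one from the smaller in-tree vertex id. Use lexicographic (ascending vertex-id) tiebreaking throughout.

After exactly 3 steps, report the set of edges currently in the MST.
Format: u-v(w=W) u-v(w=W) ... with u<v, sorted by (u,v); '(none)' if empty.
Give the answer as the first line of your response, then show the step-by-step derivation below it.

1-3(w=8) 1-5(w=3) 3-4(w=1)

step 1: add edge 3-4 (w=1); MST = {3-4(w=1)}
step 2: add edge 1-3 (w=8); MST = {1-3(w=8) 3-4(w=1)}
step 3: add edge 1-5 (w=3); MST = {1-3(w=8) 1-5(w=3) 3-4(w=1)}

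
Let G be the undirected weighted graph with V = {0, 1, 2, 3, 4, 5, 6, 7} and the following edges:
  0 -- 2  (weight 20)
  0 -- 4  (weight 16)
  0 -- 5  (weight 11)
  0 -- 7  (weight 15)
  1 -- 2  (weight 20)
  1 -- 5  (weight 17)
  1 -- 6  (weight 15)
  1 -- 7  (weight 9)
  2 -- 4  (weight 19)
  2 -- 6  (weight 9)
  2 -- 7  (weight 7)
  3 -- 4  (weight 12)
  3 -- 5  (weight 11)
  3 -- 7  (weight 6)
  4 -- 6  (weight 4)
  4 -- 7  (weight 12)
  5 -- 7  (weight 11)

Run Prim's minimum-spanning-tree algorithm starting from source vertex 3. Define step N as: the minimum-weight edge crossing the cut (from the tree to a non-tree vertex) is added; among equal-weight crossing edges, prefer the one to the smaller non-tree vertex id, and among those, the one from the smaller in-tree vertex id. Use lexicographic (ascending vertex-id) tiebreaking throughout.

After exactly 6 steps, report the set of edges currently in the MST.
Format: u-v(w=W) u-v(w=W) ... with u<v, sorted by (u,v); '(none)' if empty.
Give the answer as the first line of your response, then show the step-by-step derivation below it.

1-7(w=9) 2-6(w=9) 2-7(w=7) 3-5(w=11) 3-7(w=6) 4-6(w=4)

step 1: add edge 3-7 (w=6); MST = {3-7(w=6)}
step 2: add edge 2-7 (w=7); MST = {2-7(w=7) 3-7(w=6)}
step 3: add edge 1-7 (w=9); MST = {1-7(w=9) 2-7(w=7) 3-7(w=6)}
step 4: add edge 2-6 (w=9); MST = {1-7(w=9) 2-6(w=9) 2-7(w=7) 3-7(w=6)}
step 5: add edge 4-6 (w=4); MST = {1-7(w=9) 2-6(w=9) 2-7(w=7) 3-7(w=6) 4-6(w=4)}
step 6: add edge 3-5 (w=11); MST = {1-7(w=9) 2-6(w=9) 2-7(w=7) 3-5(w=11) 3-7(w=6) 4-6(w=4)}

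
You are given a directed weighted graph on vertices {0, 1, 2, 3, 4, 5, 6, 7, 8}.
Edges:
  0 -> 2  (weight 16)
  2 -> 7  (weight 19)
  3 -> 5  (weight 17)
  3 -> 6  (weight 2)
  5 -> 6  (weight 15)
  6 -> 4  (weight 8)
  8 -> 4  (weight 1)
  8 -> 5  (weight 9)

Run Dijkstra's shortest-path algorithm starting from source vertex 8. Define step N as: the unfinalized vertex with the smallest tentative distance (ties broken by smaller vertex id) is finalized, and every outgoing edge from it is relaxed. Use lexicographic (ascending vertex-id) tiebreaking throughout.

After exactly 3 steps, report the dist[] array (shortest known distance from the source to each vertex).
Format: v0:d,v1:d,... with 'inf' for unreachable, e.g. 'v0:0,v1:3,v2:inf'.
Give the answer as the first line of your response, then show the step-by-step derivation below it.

v0:inf,v1:inf,v2:inf,v3:inf,v4:1,v5:9,v6:24,v7:inf,v8:0

step 1: dist = v0:inf,v1:inf,v2:inf,v3:inf,v4:1,v5:9,v6:inf,v7:inf,v8:0
step 2: dist = v0:inf,v1:inf,v2:inf,v3:inf,v4:1,v5:9,v6:inf,v7:inf,v8:0
step 3: dist = v0:inf,v1:inf,v2:inf,v3:inf,v4:1,v5:9,v6:24,v7:inf,v8:0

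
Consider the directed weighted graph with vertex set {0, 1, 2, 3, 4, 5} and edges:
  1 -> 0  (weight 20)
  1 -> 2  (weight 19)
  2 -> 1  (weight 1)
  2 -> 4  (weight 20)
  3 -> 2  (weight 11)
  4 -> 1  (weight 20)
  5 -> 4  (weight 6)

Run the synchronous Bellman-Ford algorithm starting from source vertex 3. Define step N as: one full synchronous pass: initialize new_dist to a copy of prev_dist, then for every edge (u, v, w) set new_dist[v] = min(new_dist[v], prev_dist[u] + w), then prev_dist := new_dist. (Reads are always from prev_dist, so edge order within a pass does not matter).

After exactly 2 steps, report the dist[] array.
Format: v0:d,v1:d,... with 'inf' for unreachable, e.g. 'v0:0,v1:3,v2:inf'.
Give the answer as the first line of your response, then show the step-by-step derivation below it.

v0:inf,v1:12,v2:11,v3:0,v4:31,v5:inf

step 1: dist = v0:inf,v1:inf,v2:11,v3:0,v4:inf,v5:inf
step 2: dist = v0:inf,v1:12,v2:11,v3:0,v4:31,v5:inf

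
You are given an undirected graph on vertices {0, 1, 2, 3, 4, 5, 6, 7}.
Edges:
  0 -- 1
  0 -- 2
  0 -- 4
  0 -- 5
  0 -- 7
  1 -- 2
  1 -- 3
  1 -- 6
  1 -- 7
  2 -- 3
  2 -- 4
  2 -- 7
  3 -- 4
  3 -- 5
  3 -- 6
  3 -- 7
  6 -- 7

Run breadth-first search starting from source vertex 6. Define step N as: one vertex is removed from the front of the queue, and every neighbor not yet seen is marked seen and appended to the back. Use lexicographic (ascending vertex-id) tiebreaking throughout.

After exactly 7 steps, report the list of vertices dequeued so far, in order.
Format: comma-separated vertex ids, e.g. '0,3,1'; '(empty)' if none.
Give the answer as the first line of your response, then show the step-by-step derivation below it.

6,1,3,7,0,2,4

step 1: dequeue 6; queue=[1,3,7]; order=6
step 2: dequeue 1; queue=[3,7,0,2]; order=6,1
step 3: dequeue 3; queue=[7,0,2,4,5]; order=6,1,3
step 4: dequeue 7; queue=[0,2,4,5]; order=6,1,3,7
step 5: dequeue 0; queue=[2,4,5]; order=6,1,3,7,0
step 6: dequeue 2; queue=[4,5]; order=6,1,3,7,0,2
step 7: dequeue 4; queue=[5]; order=6,1,3,7,0,2,4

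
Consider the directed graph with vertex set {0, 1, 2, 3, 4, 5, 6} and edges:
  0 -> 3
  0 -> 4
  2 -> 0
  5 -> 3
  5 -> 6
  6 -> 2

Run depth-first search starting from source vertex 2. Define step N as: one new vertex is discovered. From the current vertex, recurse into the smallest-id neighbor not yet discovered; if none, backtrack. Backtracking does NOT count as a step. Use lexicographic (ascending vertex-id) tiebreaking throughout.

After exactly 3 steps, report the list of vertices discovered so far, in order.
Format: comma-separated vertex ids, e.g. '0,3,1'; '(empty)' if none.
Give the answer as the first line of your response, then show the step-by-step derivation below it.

2,0,3

step 1: discover 2; path=2; order=2
step 2: discover 0; path=2>0; order=2,0
step 3: discover 3; path=2>0>3; order=2,0,3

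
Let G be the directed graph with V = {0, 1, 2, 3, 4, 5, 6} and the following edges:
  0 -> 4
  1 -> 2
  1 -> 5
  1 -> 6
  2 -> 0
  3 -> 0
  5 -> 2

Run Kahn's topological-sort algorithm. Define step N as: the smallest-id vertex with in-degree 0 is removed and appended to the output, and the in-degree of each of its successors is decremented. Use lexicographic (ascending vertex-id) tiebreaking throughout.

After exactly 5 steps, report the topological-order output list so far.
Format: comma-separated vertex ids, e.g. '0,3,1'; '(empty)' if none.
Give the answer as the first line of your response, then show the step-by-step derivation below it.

1,3,5,2,0

step 1: output 1; order=[1]; indeg=(2,0,1,0,1,0,0)
step 2: output 3; order=[1,3]; indeg=(1,0,1,0,1,0,0)
step 3: output 5; order=[1,3,5]; indeg=(1,0,0,0,1,0,0)
step 4: output 2; order=[1,3,5,2]; indeg=(0,0,0,0,1,0,0)
step 5: output 0; order=[1,3,5,2,0]; indeg=(0,0,0,0,0,0,0)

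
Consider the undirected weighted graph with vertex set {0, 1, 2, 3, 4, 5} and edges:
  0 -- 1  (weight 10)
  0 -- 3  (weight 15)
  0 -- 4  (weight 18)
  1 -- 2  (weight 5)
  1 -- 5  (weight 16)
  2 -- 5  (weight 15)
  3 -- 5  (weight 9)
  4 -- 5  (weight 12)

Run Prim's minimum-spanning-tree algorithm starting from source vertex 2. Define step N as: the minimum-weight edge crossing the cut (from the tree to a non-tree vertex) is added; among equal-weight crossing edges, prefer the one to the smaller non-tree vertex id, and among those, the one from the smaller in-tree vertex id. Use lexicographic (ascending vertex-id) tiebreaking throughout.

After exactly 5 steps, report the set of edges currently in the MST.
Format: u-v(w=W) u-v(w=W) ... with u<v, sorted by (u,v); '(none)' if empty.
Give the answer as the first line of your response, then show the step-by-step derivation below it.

0-1(w=10) 0-3(w=15) 1-2(w=5) 3-5(w=9) 4-5(w=12)

step 1: add edge 1-2 (w=5); MST = {1-2(w=5)}
step 2: add edge 0-1 (w=10); MST = {0-1(w=10) 1-2(w=5)}
step 3: add edge 0-3 (w=15); MST = {0-1(w=10) 0-3(w=15) 1-2(w=5)}
step 4: add edge 3-5 (w=9); MST = {0-1(w=10) 0-3(w=15) 1-2(w=5) 3-5(w=9)}
step 5: add edge 4-5 (w=12); MST = {0-1(w=10) 0-3(w=15) 1-2(w=5) 3-5(w=9) 4-5(w=12)}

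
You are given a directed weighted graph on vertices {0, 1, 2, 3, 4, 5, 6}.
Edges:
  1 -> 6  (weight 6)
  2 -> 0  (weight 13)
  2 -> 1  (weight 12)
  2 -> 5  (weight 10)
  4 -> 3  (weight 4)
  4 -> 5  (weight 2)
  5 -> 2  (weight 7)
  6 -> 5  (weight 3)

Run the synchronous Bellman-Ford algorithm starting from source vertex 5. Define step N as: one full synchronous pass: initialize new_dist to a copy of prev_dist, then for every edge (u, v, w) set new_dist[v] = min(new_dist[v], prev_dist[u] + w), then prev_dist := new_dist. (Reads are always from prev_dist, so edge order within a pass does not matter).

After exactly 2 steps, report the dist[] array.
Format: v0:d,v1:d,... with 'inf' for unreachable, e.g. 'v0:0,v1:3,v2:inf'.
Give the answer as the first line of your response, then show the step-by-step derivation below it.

v0:20,v1:19,v2:7,v3:inf,v4:inf,v5:0,v6:inf

step 1: dist = v0:inf,v1:inf,v2:7,v3:inf,v4:inf,v5:0,v6:inf
step 2: dist = v0:20,v1:19,v2:7,v3:inf,v4:inf,v5:0,v6:inf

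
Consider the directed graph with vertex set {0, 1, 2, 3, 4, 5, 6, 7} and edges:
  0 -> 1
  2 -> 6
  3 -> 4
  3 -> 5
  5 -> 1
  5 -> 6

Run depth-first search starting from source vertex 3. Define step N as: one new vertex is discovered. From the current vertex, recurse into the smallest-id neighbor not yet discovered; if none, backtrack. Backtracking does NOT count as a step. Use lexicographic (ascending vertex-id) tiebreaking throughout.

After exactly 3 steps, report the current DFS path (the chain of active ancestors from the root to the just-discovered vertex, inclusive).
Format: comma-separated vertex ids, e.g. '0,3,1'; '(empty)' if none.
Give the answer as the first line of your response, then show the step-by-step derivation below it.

3,5

step 1: discover 3; path=3; order=3
step 2: discover 4; path=3>4; order=3,4
step 3: discover 5; path=3>5; order=3,4,5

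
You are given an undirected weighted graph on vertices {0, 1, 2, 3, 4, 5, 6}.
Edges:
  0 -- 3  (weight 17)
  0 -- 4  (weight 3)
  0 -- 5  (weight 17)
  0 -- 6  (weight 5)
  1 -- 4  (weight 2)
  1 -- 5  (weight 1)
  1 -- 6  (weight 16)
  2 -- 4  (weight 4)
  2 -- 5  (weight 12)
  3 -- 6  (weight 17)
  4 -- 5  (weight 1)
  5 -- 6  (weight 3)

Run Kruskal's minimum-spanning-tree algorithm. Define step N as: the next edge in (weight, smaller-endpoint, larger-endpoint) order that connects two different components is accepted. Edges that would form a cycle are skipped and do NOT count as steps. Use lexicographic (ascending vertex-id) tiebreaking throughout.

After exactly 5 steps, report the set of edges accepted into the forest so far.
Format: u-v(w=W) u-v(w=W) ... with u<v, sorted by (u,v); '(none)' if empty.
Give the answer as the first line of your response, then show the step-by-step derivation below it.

0-4(w=3) 1-5(w=1) 2-4(w=4) 4-5(w=1) 5-6(w=3)

step 1: add edge 1-5 (w=1); MST = {1-5(w=1)}
step 2: add edge 4-5 (w=1); MST = {1-5(w=1) 4-5(w=1)}
step 3: add edge 0-4 (w=3); MST = {0-4(w=3) 1-5(w=1) 4-5(w=1)}
step 4: add edge 5-6 (w=3); MST = {0-4(w=3) 1-5(w=1) 4-5(w=1) 5-6(w=3)}
step 5: add edge 2-4 (w=4); MST = {0-4(w=3) 1-5(w=1) 2-4(w=4) 4-5(w=1) 5-6(w=3)}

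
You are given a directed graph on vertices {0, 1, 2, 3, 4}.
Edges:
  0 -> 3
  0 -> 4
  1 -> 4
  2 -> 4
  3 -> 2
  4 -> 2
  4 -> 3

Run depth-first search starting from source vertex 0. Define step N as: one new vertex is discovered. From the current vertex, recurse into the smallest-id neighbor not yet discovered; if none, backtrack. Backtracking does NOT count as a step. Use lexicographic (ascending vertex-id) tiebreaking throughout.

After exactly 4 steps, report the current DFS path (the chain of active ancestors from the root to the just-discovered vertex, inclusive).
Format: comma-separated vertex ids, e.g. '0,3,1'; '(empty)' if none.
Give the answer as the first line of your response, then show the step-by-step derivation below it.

0,3,2,4

step 1: discover 0; path=0; order=0
step 2: discover 3; path=0>3; order=0,3
step 3: discover 2; path=0>3>2; order=0,3,2
step 4: discover 4; path=0>3>2>4; order=0,3,2,4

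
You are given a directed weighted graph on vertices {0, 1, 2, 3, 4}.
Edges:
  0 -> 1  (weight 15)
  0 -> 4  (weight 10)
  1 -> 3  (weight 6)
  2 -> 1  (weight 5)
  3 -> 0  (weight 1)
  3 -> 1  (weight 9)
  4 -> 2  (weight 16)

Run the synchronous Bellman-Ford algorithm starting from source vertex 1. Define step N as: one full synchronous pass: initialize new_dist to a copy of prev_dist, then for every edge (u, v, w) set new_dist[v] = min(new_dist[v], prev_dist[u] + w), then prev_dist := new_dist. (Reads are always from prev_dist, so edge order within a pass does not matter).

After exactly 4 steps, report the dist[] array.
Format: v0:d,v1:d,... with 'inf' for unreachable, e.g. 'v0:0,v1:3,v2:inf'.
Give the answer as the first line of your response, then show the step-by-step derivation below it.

v0:7,v1:0,v2:33,v3:6,v4:17

step 1: dist = v0:inf,v1:0,v2:inf,v3:6,v4:inf
step 2: dist = v0:7,v1:0,v2:inf,v3:6,v4:inf
step 3: dist = v0:7,v1:0,v2:inf,v3:6,v4:17
step 4: dist = v0:7,v1:0,v2:33,v3:6,v4:17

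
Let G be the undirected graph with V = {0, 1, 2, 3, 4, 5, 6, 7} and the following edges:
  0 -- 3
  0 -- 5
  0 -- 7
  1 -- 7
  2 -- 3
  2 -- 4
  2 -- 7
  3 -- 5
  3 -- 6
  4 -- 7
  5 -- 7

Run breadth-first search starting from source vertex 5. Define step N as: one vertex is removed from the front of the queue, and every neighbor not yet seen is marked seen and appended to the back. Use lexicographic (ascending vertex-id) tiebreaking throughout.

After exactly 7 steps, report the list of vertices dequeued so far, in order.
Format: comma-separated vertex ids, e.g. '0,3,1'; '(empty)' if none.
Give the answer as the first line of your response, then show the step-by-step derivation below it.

5,0,3,7,2,6,1

step 1: dequeue 5; queue=[0,3,7]; order=5
step 2: dequeue 0; queue=[3,7]; order=5,0
step 3: dequeue 3; queue=[7,2,6]; order=5,0,3
step 4: dequeue 7; queue=[2,6,1,4]; order=5,0,3,7
step 5: dequeue 2; queue=[6,1,4]; order=5,0,3,7,2
step 6: dequeue 6; queue=[1,4]; order=5,0,3,7,2,6
step 7: dequeue 1; queue=[4]; order=5,0,3,7,2,6,1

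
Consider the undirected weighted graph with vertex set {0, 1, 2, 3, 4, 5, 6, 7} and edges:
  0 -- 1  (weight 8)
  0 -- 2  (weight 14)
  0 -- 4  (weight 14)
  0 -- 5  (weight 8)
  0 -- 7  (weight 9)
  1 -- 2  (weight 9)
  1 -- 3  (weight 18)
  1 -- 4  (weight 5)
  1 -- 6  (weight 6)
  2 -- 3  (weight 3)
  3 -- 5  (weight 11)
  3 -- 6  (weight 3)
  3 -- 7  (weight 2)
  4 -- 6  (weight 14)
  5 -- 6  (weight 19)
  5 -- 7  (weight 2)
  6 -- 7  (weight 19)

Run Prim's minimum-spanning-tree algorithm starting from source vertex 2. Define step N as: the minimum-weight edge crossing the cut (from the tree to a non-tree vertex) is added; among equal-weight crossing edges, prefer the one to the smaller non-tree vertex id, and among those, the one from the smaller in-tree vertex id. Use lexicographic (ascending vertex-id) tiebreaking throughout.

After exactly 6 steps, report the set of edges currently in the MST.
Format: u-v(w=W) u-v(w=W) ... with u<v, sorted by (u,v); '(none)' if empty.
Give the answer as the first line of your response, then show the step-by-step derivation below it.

1-4(w=5) 1-6(w=6) 2-3(w=3) 3-6(w=3) 3-7(w=2) 5-7(w=2)

step 1: add edge 2-3 (w=3); MST = {2-3(w=3)}
step 2: add edge 3-7 (w=2); MST = {2-3(w=3) 3-7(w=2)}
step 3: add edge 5-7 (w=2); MST = {2-3(w=3) 3-7(w=2) 5-7(w=2)}
step 4: add edge 3-6 (w=3); MST = {2-3(w=3) 3-6(w=3) 3-7(w=2) 5-7(w=2)}
step 5: add edge 1-6 (w=6); MST = {1-6(w=6) 2-3(w=3) 3-6(w=3) 3-7(w=2) 5-7(w=2)}
step 6: add edge 1-4 (w=5); MST = {1-4(w=5) 1-6(w=6) 2-3(w=3) 3-6(w=3) 3-7(w=2) 5-7(w=2)}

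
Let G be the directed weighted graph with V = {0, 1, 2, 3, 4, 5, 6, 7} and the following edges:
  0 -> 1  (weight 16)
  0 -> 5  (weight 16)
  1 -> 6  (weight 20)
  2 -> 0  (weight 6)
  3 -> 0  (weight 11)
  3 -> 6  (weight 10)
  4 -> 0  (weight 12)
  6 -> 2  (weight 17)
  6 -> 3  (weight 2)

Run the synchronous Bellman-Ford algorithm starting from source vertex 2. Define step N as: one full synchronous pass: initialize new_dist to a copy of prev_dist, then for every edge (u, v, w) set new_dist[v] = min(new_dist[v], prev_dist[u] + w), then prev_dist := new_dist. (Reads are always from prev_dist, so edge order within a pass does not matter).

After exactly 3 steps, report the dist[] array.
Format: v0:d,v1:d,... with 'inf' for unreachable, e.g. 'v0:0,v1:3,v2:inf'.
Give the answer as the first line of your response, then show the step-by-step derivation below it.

v0:6,v1:22,v2:0,v3:inf,v4:inf,v5:22,v6:42,v7:inf

step 1: dist = v0:6,v1:inf,v2:0,v3:inf,v4:inf,v5:inf,v6:inf,v7:inf
step 2: dist = v0:6,v1:22,v2:0,v3:inf,v4:inf,v5:22,v6:inf,v7:inf
step 3: dist = v0:6,v1:22,v2:0,v3:inf,v4:inf,v5:22,v6:42,v7:inf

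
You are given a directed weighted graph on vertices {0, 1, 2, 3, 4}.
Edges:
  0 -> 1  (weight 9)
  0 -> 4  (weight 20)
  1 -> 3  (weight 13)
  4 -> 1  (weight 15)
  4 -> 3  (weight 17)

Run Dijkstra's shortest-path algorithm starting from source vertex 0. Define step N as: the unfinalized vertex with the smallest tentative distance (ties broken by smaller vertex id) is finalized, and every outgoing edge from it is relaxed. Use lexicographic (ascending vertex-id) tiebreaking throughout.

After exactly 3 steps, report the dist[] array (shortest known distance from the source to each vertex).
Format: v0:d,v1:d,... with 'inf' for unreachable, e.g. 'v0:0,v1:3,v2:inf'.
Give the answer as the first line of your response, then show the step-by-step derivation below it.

v0:0,v1:9,v2:inf,v3:22,v4:20

step 1: dist = v0:0,v1:9,v2:inf,v3:inf,v4:20
step 2: dist = v0:0,v1:9,v2:inf,v3:22,v4:20
step 3: dist = v0:0,v1:9,v2:inf,v3:22,v4:20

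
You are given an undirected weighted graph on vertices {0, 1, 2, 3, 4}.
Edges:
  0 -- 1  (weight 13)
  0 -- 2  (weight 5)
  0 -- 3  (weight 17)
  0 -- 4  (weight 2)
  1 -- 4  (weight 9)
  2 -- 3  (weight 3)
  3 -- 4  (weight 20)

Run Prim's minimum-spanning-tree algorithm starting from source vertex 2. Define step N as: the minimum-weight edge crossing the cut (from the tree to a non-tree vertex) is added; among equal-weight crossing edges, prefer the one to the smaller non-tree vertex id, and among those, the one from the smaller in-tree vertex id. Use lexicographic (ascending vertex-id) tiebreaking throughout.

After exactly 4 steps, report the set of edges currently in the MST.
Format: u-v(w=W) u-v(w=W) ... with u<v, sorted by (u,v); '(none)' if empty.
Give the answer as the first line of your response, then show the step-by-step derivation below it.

0-2(w=5) 0-4(w=2) 1-4(w=9) 2-3(w=3)

step 1: add edge 2-3 (w=3); MST = {2-3(w=3)}
step 2: add edge 0-2 (w=5); MST = {0-2(w=5) 2-3(w=3)}
step 3: add edge 0-4 (w=2); MST = {0-2(w=5) 0-4(w=2) 2-3(w=3)}
step 4: add edge 1-4 (w=9); MST = {0-2(w=5) 0-4(w=2) 1-4(w=9) 2-3(w=3)}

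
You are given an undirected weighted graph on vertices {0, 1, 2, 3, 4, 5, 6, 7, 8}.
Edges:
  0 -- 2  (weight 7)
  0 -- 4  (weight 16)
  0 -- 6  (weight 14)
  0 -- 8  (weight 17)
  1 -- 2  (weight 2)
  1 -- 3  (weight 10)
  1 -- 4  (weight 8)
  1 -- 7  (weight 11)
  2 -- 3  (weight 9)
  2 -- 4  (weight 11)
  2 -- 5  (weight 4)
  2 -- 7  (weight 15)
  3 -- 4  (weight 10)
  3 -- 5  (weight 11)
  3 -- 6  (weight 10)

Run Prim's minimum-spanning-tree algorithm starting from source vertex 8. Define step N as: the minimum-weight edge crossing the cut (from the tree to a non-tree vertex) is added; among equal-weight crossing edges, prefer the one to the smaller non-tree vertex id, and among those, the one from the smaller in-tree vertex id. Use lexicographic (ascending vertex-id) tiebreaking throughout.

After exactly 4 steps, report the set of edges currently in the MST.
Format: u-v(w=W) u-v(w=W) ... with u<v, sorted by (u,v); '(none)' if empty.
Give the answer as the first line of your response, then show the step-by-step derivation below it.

0-2(w=7) 0-8(w=17) 1-2(w=2) 2-5(w=4)

step 1: add edge 0-8 (w=17); MST = {0-8(w=17)}
step 2: add edge 0-2 (w=7); MST = {0-2(w=7) 0-8(w=17)}
step 3: add edge 1-2 (w=2); MST = {0-2(w=7) 0-8(w=17) 1-2(w=2)}
step 4: add edge 2-5 (w=4); MST = {0-2(w=7) 0-8(w=17) 1-2(w=2) 2-5(w=4)}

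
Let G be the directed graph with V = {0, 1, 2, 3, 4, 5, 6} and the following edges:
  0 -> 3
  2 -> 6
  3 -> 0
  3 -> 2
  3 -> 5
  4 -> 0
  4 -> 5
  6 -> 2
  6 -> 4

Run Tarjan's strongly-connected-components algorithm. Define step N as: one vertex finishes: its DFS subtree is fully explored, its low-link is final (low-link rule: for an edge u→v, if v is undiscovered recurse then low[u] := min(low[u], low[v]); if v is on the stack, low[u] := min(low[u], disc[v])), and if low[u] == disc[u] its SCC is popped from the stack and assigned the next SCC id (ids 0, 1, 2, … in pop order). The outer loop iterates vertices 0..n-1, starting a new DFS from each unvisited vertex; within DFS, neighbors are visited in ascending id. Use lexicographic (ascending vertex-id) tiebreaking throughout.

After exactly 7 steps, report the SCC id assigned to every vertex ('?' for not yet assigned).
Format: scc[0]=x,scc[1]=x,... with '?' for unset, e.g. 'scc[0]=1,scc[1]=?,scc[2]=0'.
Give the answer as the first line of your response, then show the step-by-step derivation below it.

scc[0]=1,scc[1]=2,scc[2]=1,scc[3]=1,scc[4]=1,scc[5]=0,scc[6]=1

step 1: low=(low[0]=0,low[1]=?,low[2]=2,low[3]=0,low[4]=0,low[5]=5,low[6]=2); scc=(scc[0]=?,scc[1]=?,scc[2]=?,scc[3]=?,scc[4]=?,scc[5]=0,scc[6]=?)
step 2: low=(low[0]=0,low[1]=?,low[2]=2,low[3]=0,low[4]=0,low[5]=5,low[6]=2); scc=(scc[0]=?,scc[1]=?,scc[2]=?,scc[3]=?,scc[4]=?,scc[5]=0,scc[6]=?)
step 3: low=(low[0]=0,low[1]=?,low[2]=2,low[3]=0,low[4]=0,low[5]=5,low[6]=0); scc=(scc[0]=?,scc[1]=?,scc[2]=?,scc[3]=?,scc[4]=?,scc[5]=0,scc[6]=?)
step 4: low=(low[0]=0,low[1]=?,low[2]=0,low[3]=0,low[4]=0,low[5]=5,low[6]=0); scc=(scc[0]=?,scc[1]=?,scc[2]=?,scc[3]=?,scc[4]=?,scc[5]=0,scc[6]=?)
step 5: low=(low[0]=0,low[1]=?,low[2]=0,low[3]=0,low[4]=0,low[5]=5,low[6]=0); scc=(scc[0]=?,scc[1]=?,scc[2]=?,scc[3]=?,scc[4]=?,scc[5]=0,scc[6]=?)
step 6: low=(low[0]=0,low[1]=?,low[2]=0,low[3]=0,low[4]=0,low[5]=5,low[6]=0); scc=(scc[0]=1,scc[1]=?,scc[2]=1,scc[3]=1,scc[4]=1,scc[5]=0,scc[6]=1)
step 7: low=(low[0]=0,low[1]=6,low[2]=0,low[3]=0,low[4]=0,low[5]=5,low[6]=0); scc=(scc[0]=1,scc[1]=2,scc[2]=1,scc[3]=1,scc[4]=1,scc[5]=0,scc[6]=1)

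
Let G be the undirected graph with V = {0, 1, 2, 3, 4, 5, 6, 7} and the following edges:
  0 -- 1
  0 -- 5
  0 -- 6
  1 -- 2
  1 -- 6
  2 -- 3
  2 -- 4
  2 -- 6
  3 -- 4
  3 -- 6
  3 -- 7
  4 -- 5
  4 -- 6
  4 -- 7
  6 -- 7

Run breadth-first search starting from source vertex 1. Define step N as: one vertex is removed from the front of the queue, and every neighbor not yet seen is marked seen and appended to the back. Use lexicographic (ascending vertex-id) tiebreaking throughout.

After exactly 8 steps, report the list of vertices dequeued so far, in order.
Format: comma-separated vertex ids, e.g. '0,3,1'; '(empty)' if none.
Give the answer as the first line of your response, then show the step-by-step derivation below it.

1,0,2,6,5,3,4,7

step 1: dequeue 1; queue=[0,2,6]; order=1
step 2: dequeue 0; queue=[2,6,5]; order=1,0
step 3: dequeue 2; queue=[6,5,3,4]; order=1,0,2
step 4: dequeue 6; queue=[5,3,4,7]; order=1,0,2,6
step 5: dequeue 5; queue=[3,4,7]; order=1,0,2,6,5
step 6: dequeue 3; queue=[4,7]; order=1,0,2,6,5,3
step 7: dequeue 4; queue=[7]; order=1,0,2,6,5,3,4
step 8: dequeue 7; queue=[(empty)]; order=1,0,2,6,5,3,4,7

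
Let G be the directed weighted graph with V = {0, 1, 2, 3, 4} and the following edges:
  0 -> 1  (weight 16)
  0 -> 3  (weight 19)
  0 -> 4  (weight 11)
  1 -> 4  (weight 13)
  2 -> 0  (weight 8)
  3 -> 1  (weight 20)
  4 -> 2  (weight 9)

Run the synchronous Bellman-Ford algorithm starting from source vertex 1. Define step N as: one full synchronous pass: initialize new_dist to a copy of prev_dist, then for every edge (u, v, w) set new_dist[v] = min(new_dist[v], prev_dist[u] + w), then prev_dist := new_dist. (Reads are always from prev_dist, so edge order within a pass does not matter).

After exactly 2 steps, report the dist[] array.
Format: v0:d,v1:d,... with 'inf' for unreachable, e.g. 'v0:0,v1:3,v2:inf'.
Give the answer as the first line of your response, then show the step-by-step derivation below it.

v0:inf,v1:0,v2:22,v3:inf,v4:13

step 1: dist = v0:inf,v1:0,v2:inf,v3:inf,v4:13
step 2: dist = v0:inf,v1:0,v2:22,v3:inf,v4:13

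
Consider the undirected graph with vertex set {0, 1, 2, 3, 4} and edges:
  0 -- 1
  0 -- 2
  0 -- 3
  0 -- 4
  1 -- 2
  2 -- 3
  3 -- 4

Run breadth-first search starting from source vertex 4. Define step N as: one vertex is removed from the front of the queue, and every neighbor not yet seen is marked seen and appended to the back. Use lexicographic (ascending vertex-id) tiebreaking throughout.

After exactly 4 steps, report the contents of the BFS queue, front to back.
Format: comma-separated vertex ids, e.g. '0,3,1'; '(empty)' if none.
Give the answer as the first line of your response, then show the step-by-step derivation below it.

2

step 1: dequeue 4; queue=[0,3]; order=4
step 2: dequeue 0; queue=[3,1,2]; order=4,0
step 3: dequeue 3; queue=[1,2]; order=4,0,3
step 4: dequeue 1; queue=[2]; order=4,0,3,1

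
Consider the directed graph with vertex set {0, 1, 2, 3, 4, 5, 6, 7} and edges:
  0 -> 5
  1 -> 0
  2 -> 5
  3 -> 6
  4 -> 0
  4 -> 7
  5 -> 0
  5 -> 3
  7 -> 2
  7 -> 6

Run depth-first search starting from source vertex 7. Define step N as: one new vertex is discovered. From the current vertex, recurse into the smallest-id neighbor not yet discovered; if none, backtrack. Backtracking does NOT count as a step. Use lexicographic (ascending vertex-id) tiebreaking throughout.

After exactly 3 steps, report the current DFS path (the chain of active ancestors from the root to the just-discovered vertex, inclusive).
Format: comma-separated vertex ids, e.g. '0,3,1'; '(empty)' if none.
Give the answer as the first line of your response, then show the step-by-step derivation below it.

7,2,5

step 1: discover 7; path=7; order=7
step 2: discover 2; path=7>2; order=7,2
step 3: discover 5; path=7>2>5; order=7,2,5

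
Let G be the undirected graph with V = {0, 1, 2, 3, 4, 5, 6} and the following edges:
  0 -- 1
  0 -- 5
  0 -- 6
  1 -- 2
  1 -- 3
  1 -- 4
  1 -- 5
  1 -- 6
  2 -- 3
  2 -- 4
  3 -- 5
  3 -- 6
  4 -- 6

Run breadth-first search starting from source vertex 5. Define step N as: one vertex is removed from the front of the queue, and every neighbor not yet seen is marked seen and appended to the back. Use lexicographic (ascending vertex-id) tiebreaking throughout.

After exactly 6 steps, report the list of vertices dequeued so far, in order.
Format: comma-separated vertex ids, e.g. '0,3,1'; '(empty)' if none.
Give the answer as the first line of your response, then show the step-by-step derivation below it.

5,0,1,3,6,2

step 1: dequeue 5; queue=[0,1,3]; order=5
step 2: dequeue 0; queue=[1,3,6]; order=5,0
step 3: dequeue 1; queue=[3,6,2,4]; order=5,0,1
step 4: dequeue 3; queue=[6,2,4]; order=5,0,1,3
step 5: dequeue 6; queue=[2,4]; order=5,0,1,3,6
step 6: dequeue 2; queue=[4]; order=5,0,1,3,6,2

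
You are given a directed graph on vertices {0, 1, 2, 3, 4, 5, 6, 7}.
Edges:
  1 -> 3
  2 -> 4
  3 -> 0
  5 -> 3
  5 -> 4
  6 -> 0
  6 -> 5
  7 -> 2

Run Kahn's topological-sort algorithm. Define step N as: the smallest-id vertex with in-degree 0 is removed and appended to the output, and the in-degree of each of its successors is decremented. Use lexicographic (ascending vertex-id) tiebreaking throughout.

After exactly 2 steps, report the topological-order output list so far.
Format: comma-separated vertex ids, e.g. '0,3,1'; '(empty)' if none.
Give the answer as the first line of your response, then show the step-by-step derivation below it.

1,6

step 1: output 1; order=[1]; indeg=(2,0,1,1,2,1,0,0)
step 2: output 6; order=[1,6]; indeg=(1,0,1,1,2,0,0,0)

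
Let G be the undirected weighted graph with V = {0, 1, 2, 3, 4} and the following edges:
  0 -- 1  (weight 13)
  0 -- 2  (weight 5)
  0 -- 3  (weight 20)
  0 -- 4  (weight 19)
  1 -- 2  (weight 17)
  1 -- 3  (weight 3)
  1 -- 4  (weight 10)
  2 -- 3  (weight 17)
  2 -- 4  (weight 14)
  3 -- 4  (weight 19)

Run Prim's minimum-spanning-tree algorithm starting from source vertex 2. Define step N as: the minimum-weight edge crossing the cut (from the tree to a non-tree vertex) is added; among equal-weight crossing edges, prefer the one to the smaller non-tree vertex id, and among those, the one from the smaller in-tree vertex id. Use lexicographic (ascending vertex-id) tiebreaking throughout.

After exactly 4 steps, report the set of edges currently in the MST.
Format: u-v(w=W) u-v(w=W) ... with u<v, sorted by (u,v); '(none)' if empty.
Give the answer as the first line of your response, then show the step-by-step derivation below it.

0-1(w=13) 0-2(w=5) 1-3(w=3) 1-4(w=10)

step 1: add edge 0-2 (w=5); MST = {0-2(w=5)}
step 2: add edge 0-1 (w=13); MST = {0-1(w=13) 0-2(w=5)}
step 3: add edge 1-3 (w=3); MST = {0-1(w=13) 0-2(w=5) 1-3(w=3)}
step 4: add edge 1-4 (w=10); MST = {0-1(w=13) 0-2(w=5) 1-3(w=3) 1-4(w=10)}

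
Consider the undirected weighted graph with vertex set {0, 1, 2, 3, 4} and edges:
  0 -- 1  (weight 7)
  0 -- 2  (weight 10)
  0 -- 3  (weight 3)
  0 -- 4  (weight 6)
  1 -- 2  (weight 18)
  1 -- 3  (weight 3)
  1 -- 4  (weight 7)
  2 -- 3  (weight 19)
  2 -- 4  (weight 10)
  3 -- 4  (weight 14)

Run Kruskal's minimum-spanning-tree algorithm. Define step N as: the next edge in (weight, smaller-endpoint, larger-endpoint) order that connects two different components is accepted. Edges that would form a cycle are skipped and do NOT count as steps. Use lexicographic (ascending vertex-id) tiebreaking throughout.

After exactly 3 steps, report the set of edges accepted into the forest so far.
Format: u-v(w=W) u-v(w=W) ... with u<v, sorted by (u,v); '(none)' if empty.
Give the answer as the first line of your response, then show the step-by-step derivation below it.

0-3(w=3) 0-4(w=6) 1-3(w=3)

step 1: add edge 0-3 (w=3); MST = {0-3(w=3)}
step 2: add edge 1-3 (w=3); MST = {0-3(w=3) 1-3(w=3)}
step 3: add edge 0-4 (w=6); MST = {0-3(w=3) 0-4(w=6) 1-3(w=3)}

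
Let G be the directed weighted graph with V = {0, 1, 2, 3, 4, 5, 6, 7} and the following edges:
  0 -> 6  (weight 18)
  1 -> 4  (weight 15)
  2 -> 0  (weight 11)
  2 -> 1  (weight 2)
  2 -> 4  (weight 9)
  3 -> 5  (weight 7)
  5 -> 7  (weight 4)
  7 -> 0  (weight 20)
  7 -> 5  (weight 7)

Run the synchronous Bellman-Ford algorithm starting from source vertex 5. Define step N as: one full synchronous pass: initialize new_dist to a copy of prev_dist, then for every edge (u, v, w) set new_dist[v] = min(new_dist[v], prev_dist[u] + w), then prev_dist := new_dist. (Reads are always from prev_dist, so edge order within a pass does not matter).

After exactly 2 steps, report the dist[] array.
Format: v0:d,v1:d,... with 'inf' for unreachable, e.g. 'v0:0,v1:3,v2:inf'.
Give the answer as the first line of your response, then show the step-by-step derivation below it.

v0:24,v1:inf,v2:inf,v3:inf,v4:inf,v5:0,v6:inf,v7:4

step 1: dist = v0:inf,v1:inf,v2:inf,v3:inf,v4:inf,v5:0,v6:inf,v7:4
step 2: dist = v0:24,v1:inf,v2:inf,v3:inf,v4:inf,v5:0,v6:inf,v7:4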